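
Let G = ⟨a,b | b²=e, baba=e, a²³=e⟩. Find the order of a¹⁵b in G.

Compute successive powers until reaching e:
  (a¹⁵b)¹ = a¹⁵b, (a¹⁵b)² = e.
The smallest positive k with (a¹⁵b)ᵏ = e is 2.

Answer: 2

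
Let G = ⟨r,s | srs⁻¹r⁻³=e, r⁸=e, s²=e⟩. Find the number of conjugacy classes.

The conjugacy classes (representative and size) are:
  [e] (size 1), [r³] (size 2), [r²] (size 2), [r⁴] (size 1), [r⁵] (size 2), [r⁴s] (size 4), [rs] (size 4).
Class equation: 1 + 2 + 2 + 1 + 2 + 4 + 4 = 16 = |G|. So G has 7 conjugacy classes.

Answer: 7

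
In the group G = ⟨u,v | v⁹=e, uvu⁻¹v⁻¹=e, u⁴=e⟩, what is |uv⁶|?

Compute successive powers until reaching e:
  (uv⁶)¹ = uv⁶, (uv⁶)² = u²v³, (uv⁶)³ = u³, (uv⁶)⁴ = v⁶, (uv⁶)⁵ = uv³, (uv⁶)⁶ = u², (uv⁶)⁷ = u³v⁶, (uv⁶)⁸ = v³, (uv⁶)⁹ = u, (uv⁶)¹⁰ = u²v⁶, (uv⁶)¹¹ = u³v³, (uv⁶)¹² = e.
The smallest positive k with (uv⁶)ᵏ = e is 12.

Answer: 12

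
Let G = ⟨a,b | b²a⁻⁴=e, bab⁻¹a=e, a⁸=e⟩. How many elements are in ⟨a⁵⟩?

|⟨a⁵⟩| equals the order of a⁵. Compute successive powers until reaching e:
  (a⁵)¹ = a⁵, (a⁵)² = a², (a⁵)³ = a⁷, (a⁵)⁴ = a⁴, (a⁵)⁵ = a, (a⁵)⁶ = a⁶, (a⁵)⁷ = a³, (a⁵)⁸ = e.
The smallest positive k with (a⁵)ᵏ = e is 8, so |⟨a⁵⟩| = 8.

Answer: 8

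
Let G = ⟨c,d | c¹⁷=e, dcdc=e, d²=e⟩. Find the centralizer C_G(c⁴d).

⟨c⁴d⟩ ⊆ C_G(c⁴d) since powers of c⁴d commute with c⁴d; so |C_G(c⁴d)| ≥ |⟨c⁴d⟩| = 2.
By orbit–stabilizer, |C_G(c⁴d)| = |G| / |conj. class of c⁴d| = 34 / 17 = 2.
The 2 elements commuting with c⁴d are {e, c⁴d}.

Answer: {e, c⁴d}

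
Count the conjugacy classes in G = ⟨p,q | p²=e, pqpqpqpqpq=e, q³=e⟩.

The conjugacy classes (representative and size) are:
  [e] (size 1), [pqpq²pqpq²p] (size 15), [qpqpq²p] (size 20), [pq²pq²p] (size 12), [q²pqpq²] (size 12).
Class equation: 1 + 15 + 20 + 12 + 12 = 60 = |G|. So G has 5 conjugacy classes.

Answer: 5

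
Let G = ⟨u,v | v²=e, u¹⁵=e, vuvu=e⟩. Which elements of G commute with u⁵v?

⟨u⁵v⟩ ⊆ C_G(u⁵v) since powers of u⁵v commute with u⁵v; so |C_G(u⁵v)| ≥ |⟨u⁵v⟩| = 2.
By orbit–stabilizer, |C_G(u⁵v)| = |G| / |conj. class of u⁵v| = 30 / 15 = 2.
The 2 elements commuting with u⁵v are {e, u⁵v}.

Answer: {e, u⁵v}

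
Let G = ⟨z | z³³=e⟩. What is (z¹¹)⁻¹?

The order of (z¹¹) is 3 (smallest k with (z¹¹)ᵏ = e), so (z¹¹)⁻¹ = (z¹¹)² = z²².
Check: (z¹¹) · (z²²) → (z¹¹) · z²² = e, giving e as required.

Answer: z²²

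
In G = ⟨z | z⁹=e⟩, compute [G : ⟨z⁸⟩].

First find ord(z⁸) by computing successive powers:
  (z⁸)¹ = z⁸, (z⁸)² = z⁷, (z⁸)³ = z⁶, (z⁸)⁴ = z⁵, (z⁸)⁵ = z⁴, (z⁸)⁶ = z³, (z⁸)⁷ = z², (z⁸)⁸ = z, (z⁸)⁹ = e.
So |⟨z⁸⟩| = ord(z⁸) = 9. With |G| = 9, by Lagrange [G : ⟨z⁸⟩] = 9/9 = 1.

Answer: 1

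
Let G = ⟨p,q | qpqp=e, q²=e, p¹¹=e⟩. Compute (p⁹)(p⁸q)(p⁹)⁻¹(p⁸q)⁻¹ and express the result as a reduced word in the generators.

[(p⁹), (p⁸q)] = (p⁹)·(p⁸q)·(p⁹)⁻¹·(p⁸q)⁻¹.
  (p⁹) · (p⁸q) = p⁶q
  (p⁶q) · (p²) = p⁴q
  (p⁴q) · (p⁸q) = p⁷

Answer: p⁷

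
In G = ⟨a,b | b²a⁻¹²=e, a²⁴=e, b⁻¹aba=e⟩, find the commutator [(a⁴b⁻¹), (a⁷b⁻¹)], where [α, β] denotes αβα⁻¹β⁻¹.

[(a⁴b⁻¹), (a⁷b⁻¹)] = (a⁴b⁻¹)·(a⁷b⁻¹)·(a⁴b⁻¹)⁻¹·(a⁷b⁻¹)⁻¹.
  (a⁴b⁻¹) · (a⁷b⁻¹) = a⁹
  (a⁹) · (a⁴b) = ab⁻¹
  (ab⁻¹) · (a⁷b) = a¹⁸

Answer: a¹⁸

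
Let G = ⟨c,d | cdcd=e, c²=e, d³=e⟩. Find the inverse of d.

The order of d is 3 (smallest k with dᵏ = e), so d⁻¹ = d² = d².
Check: d · (d²) → d · d² = e, giving e as required.

Answer: d²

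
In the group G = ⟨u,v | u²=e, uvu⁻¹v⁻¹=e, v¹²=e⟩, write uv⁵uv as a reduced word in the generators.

Multiply left to right, reducing at each step:
  u · v⁵ = uv⁵
  (uv⁵) · u = v⁵
  (v⁵) · v = v⁶

Answer: v⁶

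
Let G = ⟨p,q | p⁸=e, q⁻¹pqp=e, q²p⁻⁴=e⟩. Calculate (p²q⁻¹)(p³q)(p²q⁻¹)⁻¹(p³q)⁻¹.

[(p²q⁻¹), (p³q)] = (p²q⁻¹)·(p³q)·(p²q⁻¹)⁻¹·(p³q)⁻¹.
  (p²q⁻¹) · (p³q) = p⁷
  (p⁷) · (p²q) = pq
  (pq) · (p³q⁻¹) = p⁶

Answer: p⁶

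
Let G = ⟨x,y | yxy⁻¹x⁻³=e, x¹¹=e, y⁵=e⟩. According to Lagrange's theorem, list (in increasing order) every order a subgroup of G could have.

|G| = 55 = 5 · 11. By Lagrange's theorem the order of any subgroup divides 55; the divisors of 55 are 1, 5, 11, 55.

Answer: 1, 5, 11, 55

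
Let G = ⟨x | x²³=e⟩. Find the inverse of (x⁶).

The order of (x⁶) is 23 (smallest k with (x⁶)ᵏ = e), so (x⁶)⁻¹ = (x⁶)²² = x¹⁷.
Check: (x⁶) · (x¹⁷) → (x⁶) · x¹⁷ = e, giving e as required.

Answer: x¹⁷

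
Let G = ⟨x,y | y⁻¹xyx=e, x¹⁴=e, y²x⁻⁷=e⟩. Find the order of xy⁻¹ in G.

Compute successive powers until reaching e:
  (xy⁻¹)¹ = xy⁻¹, (xy⁻¹)² = x⁷, (xy⁻¹)³ = xy, (xy⁻¹)⁴ = e.
The smallest positive k with (xy⁻¹)ᵏ = e is 4.

Answer: 4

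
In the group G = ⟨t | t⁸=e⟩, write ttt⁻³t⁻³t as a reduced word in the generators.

Multiply left to right, reducing at each step:
  t · t = t²
  (t²) · t⁻³ = t⁷
  (t⁷) · t⁻³ = t⁴
  (t⁴) · t = t⁵

Answer: t⁵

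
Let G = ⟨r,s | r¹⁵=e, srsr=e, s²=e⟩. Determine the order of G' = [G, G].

G' = [G, G] is generated by all commutators. The generator-pair commutators are: [r, s] = r².
The subgroup they normally generate is {e, r, r², r³, r⁴, r⁵, r⁶, r⁷, r⁸, r⁹, r¹⁰, r¹¹, r¹², r¹³, r¹⁴}, of order 15.
Check: |G/G'| = 30/15 = 2 is the order of the abelianisation.

Answer: 15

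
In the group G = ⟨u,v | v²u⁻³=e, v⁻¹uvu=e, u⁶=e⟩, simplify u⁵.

Compute successive powers of u, reducing at each step:
  u²: u · u = u²
  u³: (u²) · u = u³
  u⁴: (u³) · u = u⁴
  u⁵: (u⁴) · u = u⁵

Answer: u⁵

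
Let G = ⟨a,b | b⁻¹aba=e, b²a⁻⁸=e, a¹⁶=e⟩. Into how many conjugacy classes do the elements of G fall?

The conjugacy classes (representative and size) are:
  [e] (size 1), [a] (size 2), [a¹⁴] (size 2), [a³] (size 2), [a¹²] (size 2), [a⁵] (size 2), [a¹⁰] (size 2), [a⁷] (size 2), [a⁸] (size 1), [a⁶b] (size 8), [a³b⁻¹] (size 8).
Class equation: 1 + 2 + 2 + 2 + 2 + 2 + 2 + 2 + 1 + 8 + 8 = 32 = |G|. So G has 11 conjugacy classes.

Answer: 11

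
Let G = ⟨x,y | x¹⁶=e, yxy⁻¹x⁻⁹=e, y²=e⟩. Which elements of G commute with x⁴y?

⟨x⁴y⟩ ⊆ C_G(x⁴y) since powers of x⁴y commute with x⁴y; so |C_G(x⁴y)| ≥ |⟨x⁴y⟩| = 4.
By orbit–stabilizer, |C_G(x⁴y)| = |G| / |conj. class of x⁴y| = 32 / 2 = 16.
The 16 elements commuting with x⁴y are {e, x², x⁴, x⁶, x⁸, x¹⁰, x¹², x¹⁴, y, x¹⁰y, x²y, x¹²y, x⁴y, x¹⁴y, x⁶y, x⁸y}.

Answer: {e, x², x⁴, x⁶, x⁸, x¹⁰, x¹², x¹⁴, y, x¹⁰y, x²y, x¹²y, x⁴y, x¹⁴y, x⁶y, x⁸y}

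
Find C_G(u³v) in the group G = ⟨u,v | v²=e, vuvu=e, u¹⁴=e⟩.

⟨u³v⟩ ⊆ C_G(u³v) since powers of u³v commute with u³v; so |C_G(u³v)| ≥ |⟨u³v⟩| = 2.
By orbit–stabilizer, |C_G(u³v)| = |G| / |conj. class of u³v| = 28 / 7 = 4.
The 4 elements commuting with u³v are {e, u⁷, u³v, u¹⁰v}.

Answer: {e, u⁷, u³v, u¹⁰v}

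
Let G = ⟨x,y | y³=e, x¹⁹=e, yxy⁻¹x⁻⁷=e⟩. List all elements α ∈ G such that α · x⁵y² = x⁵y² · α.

⟨x⁵y²⟩ ⊆ C_G(x⁵y²) since powers of x⁵y² commute with x⁵y²; so |C_G(x⁵y²)| ≥ |⟨x⁵y²⟩| = 3.
By orbit–stabilizer, |C_G(x⁵y²)| = |G| / |conj. class of x⁵y²| = 57 / 19 = 3.
The 3 elements commuting with x⁵y² are {e, x³y, x⁵y²}.

Answer: {e, x³y, x⁵y²}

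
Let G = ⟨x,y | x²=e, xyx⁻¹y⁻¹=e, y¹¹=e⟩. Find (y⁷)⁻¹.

The order of (y⁷) is 11 (smallest k with (y⁷)ᵏ = e), so (y⁷)⁻¹ = (y⁷)¹⁰ = y⁴.
Check: (y⁷) · (y⁴) → (y⁷) · y⁴ = e, giving e as required.

Answer: y⁴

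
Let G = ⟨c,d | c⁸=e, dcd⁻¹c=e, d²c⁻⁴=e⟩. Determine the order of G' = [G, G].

G' = [G, G] is generated by all commutators. The generator-pair commutators are: [c, d] = c².
The subgroup they normally generate is {e, c², c⁴, c⁶}, of order 4.
Check: |G/G'| = 16/4 = 4 is the order of the abelianisation.

Answer: 4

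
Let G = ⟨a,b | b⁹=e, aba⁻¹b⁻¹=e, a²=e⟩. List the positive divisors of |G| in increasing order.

|G| = 18 = 2 · 3². By Lagrange's theorem the order of any subgroup divides 18; the divisors of 18 are 1, 2, 3, 6, 9, 18.

Answer: 1, 2, 3, 6, 9, 18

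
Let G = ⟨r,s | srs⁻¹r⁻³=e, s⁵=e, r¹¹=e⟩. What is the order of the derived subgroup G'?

G' = [G, G] is generated by all commutators. The generator-pair commutators are: [r, s] = r⁹.
The subgroup they normally generate is {e, r, r², r³, r⁴, r⁵, r⁶, r⁷, r⁸, r⁹, r¹⁰}, of order 11.
Check: |G/G'| = 55/11 = 5 is the order of the abelianisation.

Answer: 11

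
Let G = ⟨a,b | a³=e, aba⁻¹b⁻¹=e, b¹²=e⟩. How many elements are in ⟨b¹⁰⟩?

|⟨b¹⁰⟩| equals the order of b¹⁰. Compute successive powers until reaching e:
  (b¹⁰)¹ = b¹⁰, (b¹⁰)² = b⁸, (b¹⁰)³ = b⁶, (b¹⁰)⁴ = b⁴, (b¹⁰)⁵ = b², (b¹⁰)⁶ = e.
The smallest positive k with (b¹⁰)ᵏ = e is 6, so |⟨b¹⁰⟩| = 6.

Answer: 6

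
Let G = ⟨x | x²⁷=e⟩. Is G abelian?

G has a single generator, so G is cyclic and hence abelian.

Answer: Yes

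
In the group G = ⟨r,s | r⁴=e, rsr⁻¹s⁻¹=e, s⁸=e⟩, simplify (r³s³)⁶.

Compute successive powers of (r³s³), reducing at each step:
  (r³s³)²: (r³s³) · r³ = r²s³;   (r²s³) · s³ = r²s⁶
  (r³s³)³: (r²s⁶) · r³ = rs⁶;   (rs⁶) · s³ = rs
  (r³s³)⁴: (rs) · r³ = s;   s · s³ = s⁴
  (r³s³)⁵: (s⁴) · r³ = r³s⁴;   (r³s⁴) · s³ = r³s⁷
  (r³s³)⁶: (r³s⁷) · r³ = r²s⁷;   (r²s⁷) · s³ = r²s²

Answer: r²s²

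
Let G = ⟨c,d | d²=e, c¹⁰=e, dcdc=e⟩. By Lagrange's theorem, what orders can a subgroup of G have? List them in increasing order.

|G| = 20 = 2² · 5. By Lagrange's theorem the order of any subgroup divides 20; the divisors of 20 are 1, 2, 4, 5, 10, 20.

Answer: 1, 2, 4, 5, 10, 20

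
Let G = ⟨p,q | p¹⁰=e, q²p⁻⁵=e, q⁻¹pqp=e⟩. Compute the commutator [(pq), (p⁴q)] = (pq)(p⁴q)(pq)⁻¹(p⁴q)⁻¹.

[(pq), (p⁴q)] = (pq)·(p⁴q)·(pq)⁻¹·(p⁴q)⁻¹.
  (pq) · (p⁴q) = p²
  (p²) · (pq⁻¹) = p³q⁻¹
  (p³q⁻¹) · (p⁴q⁻¹) = p⁴

Answer: p⁴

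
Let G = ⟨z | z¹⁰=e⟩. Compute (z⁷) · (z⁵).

Compute (z⁷) · (z⁵) by multiplying left to right and reducing via the relations at each step:
  (z⁷) · z⁵ = z²

Answer: z²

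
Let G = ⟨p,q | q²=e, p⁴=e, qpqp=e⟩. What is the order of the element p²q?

Compute successive powers until reaching e:
  (p²q)¹ = p²q, (p²q)² = e.
The smallest positive k with (p²q)ᵏ = e is 2.

Answer: 2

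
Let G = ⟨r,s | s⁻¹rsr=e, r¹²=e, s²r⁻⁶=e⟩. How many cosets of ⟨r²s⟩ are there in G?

First find ord(r²s) by computing successive powers:
  (r²s)¹ = r²s, (r²s)² = r⁶, (r²s)³ = r²s⁻¹, (r²s)⁴ = e.
So |⟨r²s⟩| = ord(r²s) = 4. With |G| = 24, by Lagrange [G : ⟨r²s⟩] = 24/4 = 6.

Answer: 6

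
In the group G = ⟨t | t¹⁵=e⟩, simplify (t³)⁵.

Compute successive powers of (t³), reducing at each step:
  (t³)²: (t³) · t³ = t⁶
  (t³)³: (t⁶) · t³ = t⁹
  (t³)⁴: (t⁹) · t³ = t¹²
  (t³)⁵: (t¹²) · t³ = e

Answer: e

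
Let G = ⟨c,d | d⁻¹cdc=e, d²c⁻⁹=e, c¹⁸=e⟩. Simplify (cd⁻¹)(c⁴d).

Compute (cd⁻¹) · (c⁴d) by multiplying left to right and reducing via the relations at each step:
  (cd⁻¹) · c⁴ = c⁶d
  (c⁶d) · d = c¹⁵

Answer: c¹⁵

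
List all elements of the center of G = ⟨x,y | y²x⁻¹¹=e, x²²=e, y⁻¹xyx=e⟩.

An element z ∈ Z(G) iff z commutes with every generator.
For example x¹¹ is central: (x¹¹)·x = x¹² = x·(x¹¹); (x¹¹)·y = y⁻¹ = y·(x¹¹).
Whereas x ∉ Z(G) since x·y = xy ≠ x¹⁰y⁻¹ = y·x.
Checking each of the 44 elements this way gives Z(G) = {e, x¹¹}, of order 2.

Answer: {e, x¹¹}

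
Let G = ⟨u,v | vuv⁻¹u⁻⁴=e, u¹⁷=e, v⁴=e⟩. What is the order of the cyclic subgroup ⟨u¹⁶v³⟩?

|⟨u¹⁶v³⟩| equals the order of u¹⁶v³. Compute successive powers until reaching e:
  (u¹⁶v³)¹ = u¹⁶v³, (u¹⁶v³)² = u³v², (u¹⁶v³)³ = u⁴v, (u¹⁶v³)⁴ = e.
The smallest positive k with (u¹⁶v³)ᵏ = e is 4, so |⟨u¹⁶v³⟩| = 4.

Answer: 4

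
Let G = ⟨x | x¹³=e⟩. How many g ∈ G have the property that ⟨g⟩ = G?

G is cyclic of order 13. An element generates G iff its order is 13, and a cyclic group of order 13 has exactly φ(13) = 12 such elements.

Answer: 12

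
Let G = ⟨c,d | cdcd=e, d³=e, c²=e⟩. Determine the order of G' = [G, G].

G' = [G, G] is generated by all commutators. The generator-pair commutators are: [c, d] = d.
The subgroup they normally generate is {e, d, d²}, of order 3.
Check: |G/G'| = 6/3 = 2 is the order of the abelianisation.

Answer: 3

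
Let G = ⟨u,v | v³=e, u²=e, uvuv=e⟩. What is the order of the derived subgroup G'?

G' = [G, G] is generated by all commutators. The generator-pair commutators are: [u, v] = v.
The subgroup they normally generate is {e, v, v²}, of order 3.
Check: |G/G'| = 6/3 = 2 is the order of the abelianisation.

Answer: 3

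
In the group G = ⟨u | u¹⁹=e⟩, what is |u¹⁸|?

Compute successive powers until reaching e:
  (u¹⁸)¹ = u¹⁸, (u¹⁸)² = u¹⁷, (u¹⁸)³ = u¹⁶, (u¹⁸)⁴ = u¹⁵, (u¹⁸)⁵ = u¹⁴, (u¹⁸)⁶ = u¹³, (u¹⁸)⁷ = u¹², (u¹⁸)⁸ = u¹¹, (u¹⁸)⁹ = u¹⁰, (u¹⁸)¹⁰ = u⁹, (u¹⁸)¹¹ = u⁸, (u¹⁸)¹² = u⁷, (u¹⁸)¹³ = u⁶, (u¹⁸)¹⁴ = u⁵, (u¹⁸)¹⁵ = u⁴, (u¹⁸)¹⁶ = u³, (u¹⁸)¹⁷ = u², (u¹⁸)¹⁸ = u, (u¹⁸)¹⁹ = e.
The smallest positive k with (u¹⁸)ᵏ = e is 19.

Answer: 19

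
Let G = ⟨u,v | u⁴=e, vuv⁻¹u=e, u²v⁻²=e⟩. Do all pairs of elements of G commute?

u·v = uv but v·u = uv⁻¹, so u·v ≠ v·u and G is not abelian.

Answer: No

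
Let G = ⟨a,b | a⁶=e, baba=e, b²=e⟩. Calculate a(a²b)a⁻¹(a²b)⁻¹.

[a, (a²b)] = a·(a²b)·a⁻¹·(a²b)⁻¹.
  a · (a²b) = a³b
  (a³b) · (a⁵) = a⁴b
  (a⁴b) · (a²b) = a²

Answer: a²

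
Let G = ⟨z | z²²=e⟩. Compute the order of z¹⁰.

Compute successive powers until reaching e:
  (z¹⁰)¹ = z¹⁰, (z¹⁰)² = z²⁰, (z¹⁰)³ = z⁸, (z¹⁰)⁴ = z¹⁸, (z¹⁰)⁵ = z⁶, (z¹⁰)⁶ = z¹⁶, (z¹⁰)⁷ = z⁴, (z¹⁰)⁸ = z¹⁴, (z¹⁰)⁹ = z², (z¹⁰)¹⁰ = z¹², (z¹⁰)¹¹ = e.
The smallest positive k with (z¹⁰)ᵏ = e is 11.

Answer: 11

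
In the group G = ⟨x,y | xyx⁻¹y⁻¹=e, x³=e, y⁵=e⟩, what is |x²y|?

Compute successive powers until reaching e:
  (x²y)¹ = x²y, (x²y)² = xy², (x²y)³ = y³, (x²y)⁴ = x²y⁴, (x²y)⁵ = x, (x²y)⁶ = y, (x²y)⁷ = x²y², (x²y)⁸ = xy³, (x²y)⁹ = y⁴, (x²y)¹⁰ = x², (x²y)¹¹ = xy, (x²y)¹² = y², (x²y)¹³ = x²y³, (x²y)¹⁴ = xy⁴, (x²y)¹⁵ = e.
The smallest positive k with (x²y)ᵏ = e is 15.

Answer: 15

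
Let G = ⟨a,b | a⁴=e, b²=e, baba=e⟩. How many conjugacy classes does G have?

The conjugacy classes (representative and size) are:
  [e] (size 1), [a] (size 2), [a²] (size 1), [a²b] (size 2), [a³b] (size 2).
Class equation: 1 + 2 + 1 + 2 + 2 = 8 = |G|. So G has 5 conjugacy classes.

Answer: 5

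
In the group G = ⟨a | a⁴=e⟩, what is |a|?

Compute successive powers until reaching e:
  a¹ = a, a² = a², a³ = a³, a⁴ = e.
The smallest positive k with aᵏ = e is 4.

Answer: 4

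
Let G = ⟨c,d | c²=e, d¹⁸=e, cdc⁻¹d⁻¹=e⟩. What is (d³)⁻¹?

The order of (d³) is 6 (smallest k with (d³)ᵏ = e), so (d³)⁻¹ = (d³)⁵ = d¹⁵.
Check: (d³) · (d¹⁵) → (d³) · d¹⁵ = e, giving e as required.

Answer: d¹⁵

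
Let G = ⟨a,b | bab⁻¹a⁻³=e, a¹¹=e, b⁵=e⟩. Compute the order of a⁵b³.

Compute successive powers until reaching e:
  (a⁵b³)¹ = a⁵b³, (a⁵b³)² = a⁸b, (a⁵b³)³ = ab⁴, (a⁵b³)⁴ = a¹⁰b², (a⁵b³)⁵ = e.
The smallest positive k with (a⁵b³)ᵏ = e is 5.

Answer: 5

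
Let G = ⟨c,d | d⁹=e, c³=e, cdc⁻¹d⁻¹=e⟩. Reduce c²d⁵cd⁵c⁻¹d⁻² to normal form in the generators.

Multiply left to right, reducing at each step:
  (c²) · d⁵ = c²d⁵
  (c²d⁵) · c = d⁵
  (d⁵) · d⁵ = d
  d · c⁻¹ = c²d
  (c²d) · d⁻² = c²d⁸

Answer: c²d⁸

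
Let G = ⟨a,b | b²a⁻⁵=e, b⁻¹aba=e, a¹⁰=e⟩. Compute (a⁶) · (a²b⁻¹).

Compute (a⁶) · (a²b⁻¹) by multiplying left to right and reducing via the relations at each step:
  (a⁶) · a² = a⁸
  (a⁸) · b⁻¹ = a³b

Answer: a³b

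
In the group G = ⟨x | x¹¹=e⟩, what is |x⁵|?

Compute successive powers until reaching e:
  (x⁵)¹ = x⁵, (x⁵)² = x¹⁰, (x⁵)³ = x⁴, (x⁵)⁴ = x⁹, (x⁵)⁵ = x³, (x⁵)⁶ = x⁸, (x⁵)⁷ = x², (x⁵)⁸ = x⁷, (x⁵)⁹ = x, (x⁵)¹⁰ = x⁶, (x⁵)¹¹ = e.
The smallest positive k with (x⁵)ᵏ = e is 11.

Answer: 11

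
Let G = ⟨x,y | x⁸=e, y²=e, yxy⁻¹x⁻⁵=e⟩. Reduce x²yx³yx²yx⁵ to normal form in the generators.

Multiply left to right, reducing at each step:
  (x²) · y = x²y
  (x²y) · x³ = xy
  (xy) · y = x
  x · x² = x³
  (x³) · y = x³y
  (x³y) · x⁵ = x⁴y

Answer: x⁴y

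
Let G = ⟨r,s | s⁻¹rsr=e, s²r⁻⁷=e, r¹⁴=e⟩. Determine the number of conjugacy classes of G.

The conjugacy classes (representative and size) are:
  [e] (size 1), [r¹³] (size 2), [r¹²] (size 2), [r¹¹] (size 2), [r⁴] (size 2), [r⁵] (size 2), [r⁸] (size 2), [r⁷] (size 1), [r⁵s⁻¹] (size 7), [r⁵s] (size 7).
Class equation: 1 + 2 + 2 + 2 + 2 + 2 + 2 + 1 + 7 + 7 = 28 = |G|. So G has 10 conjugacy classes.

Answer: 10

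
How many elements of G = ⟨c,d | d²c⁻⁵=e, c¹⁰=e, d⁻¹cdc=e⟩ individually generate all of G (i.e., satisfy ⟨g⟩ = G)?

⟨g⟩ = G would require ord(g) = |G| = 20, but the maximum element order in G is 10 < 20. So G is not cyclic and no single element generates it: the count is 0.

Answer: 0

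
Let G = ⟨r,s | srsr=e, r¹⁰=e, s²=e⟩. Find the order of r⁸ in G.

Compute successive powers until reaching e:
  (r⁸)¹ = r⁸, (r⁸)² = r⁶, (r⁸)³ = r⁴, (r⁸)⁴ = r², (r⁸)⁵ = e.
The smallest positive k with (r⁸)ᵏ = e is 5.

Answer: 5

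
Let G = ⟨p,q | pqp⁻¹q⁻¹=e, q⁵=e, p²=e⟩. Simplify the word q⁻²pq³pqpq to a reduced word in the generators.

Multiply left to right, reducing at each step:
  (q³) · p = pq³
  (pq³) · q³ = pq
  (pq) · p = q
  q · q = q²
  (q²) · p = pq²
  (pq²) · q = pq³

Answer: pq³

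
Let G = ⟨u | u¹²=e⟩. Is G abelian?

G has a single generator, so G is cyclic and hence abelian.

Answer: Yes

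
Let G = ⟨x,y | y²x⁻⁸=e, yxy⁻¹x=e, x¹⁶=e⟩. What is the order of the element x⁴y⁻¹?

Compute successive powers until reaching e:
  (x⁴y⁻¹)¹ = x⁴y⁻¹, (x⁴y⁻¹)² = x⁸, (x⁴y⁻¹)³ = x⁴y, (x⁴y⁻¹)⁴ = e.
The smallest positive k with (x⁴y⁻¹)ᵏ = e is 4.

Answer: 4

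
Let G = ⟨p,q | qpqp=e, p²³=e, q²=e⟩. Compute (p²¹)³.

Compute successive powers of (p²¹), reducing at each step:
  (p²¹)²: (p²¹) · p²¹ = p¹⁹
  (p²¹)³: (p¹⁹) · p²¹ = p¹⁷

Answer: p¹⁷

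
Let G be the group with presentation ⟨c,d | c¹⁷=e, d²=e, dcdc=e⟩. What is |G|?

Enumerate words in the generators, reducing via the relations: the distinct elements are
  {c, d, e, cd, c², c³, c⁴, c⁵, c⁶, c⁷, c⁸, c⁹, c²d, c³d, c¹², c¹³, c¹¹, c¹⁰, c¹⁴, c¹⁵, c¹⁶, c⁴d, c⁵d, c⁶d, c⁷d, c⁸d, c⁹d, c¹²d, c¹³d, c¹¹d, c¹⁰d, c¹⁴d, c¹⁵d, c¹⁶d}.
No further products give new elements, so |G| = 34.

Answer: 34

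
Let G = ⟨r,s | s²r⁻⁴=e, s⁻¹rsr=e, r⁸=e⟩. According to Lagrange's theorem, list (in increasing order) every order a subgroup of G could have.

|G| = 16 = 2⁴. By Lagrange's theorem the order of any subgroup divides 16; the divisors of 16 are 1, 2, 4, 8, 16.

Answer: 1, 2, 4, 8, 16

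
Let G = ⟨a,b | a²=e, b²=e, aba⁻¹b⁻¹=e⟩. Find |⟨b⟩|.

|⟨b⟩| equals the order of b. Compute successive powers until reaching e:
  b¹ = b, b² = e.
The smallest positive k with bᵏ = e is 2, so |⟨b⟩| = 2.

Answer: 2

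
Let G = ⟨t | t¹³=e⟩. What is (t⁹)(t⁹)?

Compute (t⁹) · (t⁹) by multiplying left to right and reducing via the relations at each step:
  (t⁹) · t⁹ = t⁵

Answer: t⁵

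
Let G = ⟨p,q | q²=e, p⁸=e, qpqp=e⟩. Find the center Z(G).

An element z ∈ Z(G) iff z commutes with every generator.
For example p⁴ is central: (p⁴)·p = p⁵ = p·(p⁴); (p⁴)·q = p⁴q = q·(p⁴).
Whereas p ∉ Z(G) since p·q = pq ≠ p⁷q = q·p.
Checking each of the 16 elements this way gives Z(G) = {e, p⁴}, of order 2.

Answer: {e, p⁴}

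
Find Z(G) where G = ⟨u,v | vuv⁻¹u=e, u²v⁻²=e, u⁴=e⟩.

An element z ∈ Z(G) iff z commutes with every generator.
For example u² is central: (u²)·u = u³ = u·(u²); (u²)·v = v⁻¹ = v·(u²).
Whereas u ∉ Z(G) since u·v = uv ≠ uv⁻¹ = v·u.
Checking each of the 8 elements this way gives Z(G) = {e, u²}, of order 2.

Answer: {e, u²}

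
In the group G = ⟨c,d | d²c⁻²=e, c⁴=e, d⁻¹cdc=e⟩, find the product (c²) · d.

Compute (c²) · d by multiplying left to right and reducing via the relations at each step:
  (c²) · d = d⁻¹

Answer: d⁻¹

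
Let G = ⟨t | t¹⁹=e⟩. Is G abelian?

G has a single generator, so G is cyclic and hence abelian.

Answer: Yes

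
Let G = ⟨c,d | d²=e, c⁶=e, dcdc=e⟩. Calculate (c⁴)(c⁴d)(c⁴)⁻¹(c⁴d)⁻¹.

[(c⁴), (c⁴d)] = (c⁴)·(c⁴d)·(c⁴)⁻¹·(c⁴d)⁻¹.
  (c⁴) · (c⁴d) = c²d
  (c²d) · (c²) = d
  d · (c⁴d) = c²

Answer: c²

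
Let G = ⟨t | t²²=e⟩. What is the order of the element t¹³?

Compute successive powers until reaching e:
  (t¹³)¹ = t¹³, (t¹³)² = t⁴, (t¹³)³ = t¹⁷, (t¹³)⁴ = t⁸, (t¹³)⁵ = t²¹, (t¹³)⁶ = t¹², (t¹³)⁷ = t³, (t¹³)⁸ = t¹⁶, (t¹³)⁹ = t⁷, (t¹³)¹⁰ = t²⁰, (t¹³)¹¹ = t¹¹, (t¹³)¹² = t², (t¹³)¹³ = t¹⁵, (t¹³)¹⁴ = t⁶, (t¹³)¹⁵ = t¹⁹, (t¹³)¹⁶ = t¹⁰, (t¹³)¹⁷ = t, (t¹³)¹⁸ = t¹⁴, (t¹³)¹⁹ = t⁵, (t¹³)²⁰ = t¹⁸, (t¹³)²¹ = t⁹, (t¹³)²² = e.
The smallest positive k with (t¹³)ᵏ = e is 22.

Answer: 22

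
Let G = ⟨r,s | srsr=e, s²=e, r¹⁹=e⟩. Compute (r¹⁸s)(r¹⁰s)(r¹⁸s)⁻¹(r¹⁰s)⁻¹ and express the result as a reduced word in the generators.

[(r¹⁸s), (r¹⁰s)] = (r¹⁸s)·(r¹⁰s)·(r¹⁸s)⁻¹·(r¹⁰s)⁻¹.
  (r¹⁸s) · (r¹⁰s) = r⁸
  (r⁸) · (r¹⁸s) = r⁷s
  (r⁷s) · (r¹⁰s) = r¹⁶

Answer: r¹⁶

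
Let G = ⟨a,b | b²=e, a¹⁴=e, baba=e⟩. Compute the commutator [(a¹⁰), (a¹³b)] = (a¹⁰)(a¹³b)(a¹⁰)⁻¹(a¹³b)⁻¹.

[(a¹⁰), (a¹³b)] = (a¹⁰)·(a¹³b)·(a¹⁰)⁻¹·(a¹³b)⁻¹.
  (a¹⁰) · (a¹³b) = a⁹b
  (a⁹b) · (a⁴) = a⁵b
  (a⁵b) · (a¹³b) = a⁶

Answer: a⁶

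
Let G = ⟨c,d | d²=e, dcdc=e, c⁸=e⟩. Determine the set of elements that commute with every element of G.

An element z ∈ Z(G) iff z commutes with every generator.
For example c⁴ is central: (c⁴)·c = c⁵ = c·(c⁴); (c⁴)·d = c⁴d = d·(c⁴).
Whereas c ∉ Z(G) since c·d = cd ≠ c⁷d = d·c.
Checking each of the 16 elements this way gives Z(G) = {e, c⁴}, of order 2.

Answer: {e, c⁴}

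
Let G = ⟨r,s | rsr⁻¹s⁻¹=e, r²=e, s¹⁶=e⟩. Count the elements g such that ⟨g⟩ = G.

⟨g⟩ = G would require ord(g) = |G| = 32, but the maximum element order in G is 16 < 32. So G is not cyclic and no single element generates it: the count is 0.

Answer: 0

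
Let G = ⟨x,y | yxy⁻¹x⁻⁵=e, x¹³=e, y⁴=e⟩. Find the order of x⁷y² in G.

Compute successive powers until reaching e:
  (x⁷y²)¹ = x⁷y², (x⁷y²)² = e.
The smallest positive k with (x⁷y²)ᵏ = e is 2.

Answer: 2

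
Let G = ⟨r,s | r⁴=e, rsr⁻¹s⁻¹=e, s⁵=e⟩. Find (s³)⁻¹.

The order of (s³) is 5 (smallest k with (s³)ᵏ = e), so (s³)⁻¹ = (s³)⁴ = s².
Check: (s³) · (s²) → (s³) · s² = e, giving e as required.

Answer: s²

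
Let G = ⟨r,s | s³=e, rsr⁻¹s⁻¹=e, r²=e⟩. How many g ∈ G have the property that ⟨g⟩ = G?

G is cyclic of order 6. An element generates G iff its order is 6, and a cyclic group of order 6 has exactly φ(6) = 2 such elements.

Answer: 2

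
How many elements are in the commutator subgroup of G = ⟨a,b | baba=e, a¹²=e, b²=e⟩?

G' = [G, G] is generated by all commutators. The generator-pair commutators are: [a, b] = a².
The subgroup they normally generate is {e, a², a⁴, a⁶, a⁸, a¹⁰}, of order 6.
Check: |G/G'| = 24/6 = 4 is the order of the abelianisation.

Answer: 6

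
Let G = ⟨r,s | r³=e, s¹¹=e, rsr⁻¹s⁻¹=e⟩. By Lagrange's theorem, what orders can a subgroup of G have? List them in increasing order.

|G| = 33 = 3 · 11. By Lagrange's theorem the order of any subgroup divides 33; the divisors of 33 are 1, 3, 11, 33.

Answer: 1, 3, 11, 33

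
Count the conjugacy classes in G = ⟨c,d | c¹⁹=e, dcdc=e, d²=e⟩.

The conjugacy classes (representative and size) are:
  [e] (size 1), [c¹⁸] (size 2), [c²] (size 2), [c¹⁶] (size 2), [c⁴] (size 2), [c¹⁴] (size 2), [c¹³] (size 2), [c¹²] (size 2), [c⁸] (size 2), [c⁹] (size 2), [d] (size 19).
Class equation: 1 + 2 + 2 + 2 + 2 + 2 + 2 + 2 + 2 + 2 + 19 = 38 = |G|. So G has 11 conjugacy classes.

Answer: 11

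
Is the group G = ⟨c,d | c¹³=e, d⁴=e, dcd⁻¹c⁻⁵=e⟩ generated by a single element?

Every cyclic group is abelian. But c·d = cd while d·c = c⁵d, so c·d ≠ d·c and G is not abelian. Hence G is not cyclic.

Answer: No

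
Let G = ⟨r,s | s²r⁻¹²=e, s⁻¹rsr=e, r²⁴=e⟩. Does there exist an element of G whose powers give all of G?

Every cyclic group is abelian. But r·s = rs while s·r = r¹¹s⁻¹, so r·s ≠ s·r and G is not abelian. Hence G is not cyclic.

Answer: No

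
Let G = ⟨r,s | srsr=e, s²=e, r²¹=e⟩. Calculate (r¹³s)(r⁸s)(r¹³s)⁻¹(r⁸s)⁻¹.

[(r¹³s), (r⁸s)] = (r¹³s)·(r⁸s)·(r¹³s)⁻¹·(r⁸s)⁻¹.
  (r¹³s) · (r⁸s) = r⁵
  (r⁵) · (r¹³s) = r¹⁸s
  (r¹⁸s) · (r⁸s) = r¹⁰

Answer: r¹⁰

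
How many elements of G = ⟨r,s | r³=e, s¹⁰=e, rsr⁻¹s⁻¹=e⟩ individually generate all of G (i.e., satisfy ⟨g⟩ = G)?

G is cyclic of order 30. An element generates G iff its order is 30, and a cyclic group of order 30 has exactly φ(30) = 8 such elements.

Answer: 8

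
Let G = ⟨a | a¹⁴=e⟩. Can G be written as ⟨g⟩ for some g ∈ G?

|G| = 14. The element a has order 14 (its powers give 14 distinct elements), so ⟨a⟩ = G and G is cyclic.

Answer: Yes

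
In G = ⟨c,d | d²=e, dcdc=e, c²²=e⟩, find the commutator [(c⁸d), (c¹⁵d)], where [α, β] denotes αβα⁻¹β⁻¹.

[(c⁸d), (c¹⁵d)] = (c⁸d)·(c¹⁵d)·(c⁸d)⁻¹·(c¹⁵d)⁻¹.
  (c⁸d) · (c¹⁵d) = c¹⁵
  (c¹⁵) · (c⁸d) = cd
  (cd) · (c¹⁵d) = c⁸

Answer: c⁸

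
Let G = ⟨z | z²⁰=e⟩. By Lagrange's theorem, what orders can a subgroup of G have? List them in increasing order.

|G| = 20 = 2² · 5. By Lagrange's theorem the order of any subgroup divides 20; the divisors of 20 are 1, 2, 4, 5, 10, 20.

Answer: 1, 2, 4, 5, 10, 20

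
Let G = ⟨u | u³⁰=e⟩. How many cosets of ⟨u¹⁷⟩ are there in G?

First find ord(u¹⁷) by computing successive powers:
  (u¹⁷)¹ = u¹⁷, (u¹⁷)² = u⁴, (u¹⁷)³ = u²¹, (u¹⁷)⁴ = u⁸, (u¹⁷)⁵ = u²⁵, (u¹⁷)⁶ = u¹², (u¹⁷)⁷ = u²⁹, (u¹⁷)⁸ = u¹⁶, (u¹⁷)⁹ = u³, (u¹⁷)¹⁰ = u²⁰, (u¹⁷)¹¹ = u⁷, (u¹⁷)¹² = u²⁴, (u¹⁷)¹³ = u¹¹, (u¹⁷)¹⁴ = u²⁸, (u¹⁷)¹⁵ = u¹⁵, (u¹⁷)¹⁶ = u², (u¹⁷)¹⁷ = u¹⁹, (u¹⁷)¹⁸ = u⁶, (u¹⁷)¹⁹ = u²³, (u¹⁷)²⁰ = u¹⁰, (u¹⁷)²¹ = u²⁷, (u¹⁷)²² = u¹⁴, (u¹⁷)²³ = u, (u¹⁷)²⁴ = u¹⁸, (u¹⁷)²⁵ = u⁵, (u¹⁷)²⁶ = u²², (u¹⁷)²⁷ = u⁹, (u¹⁷)²⁸ = u²⁶, (u¹⁷)²⁹ = u¹³, (u¹⁷)³⁰ = e.
So |⟨u¹⁷⟩| = ord(u¹⁷) = 30. With |G| = 30, by Lagrange [G : ⟨u¹⁷⟩] = 30/30 = 1.

Answer: 1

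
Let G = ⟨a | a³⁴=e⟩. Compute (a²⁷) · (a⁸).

Compute (a²⁷) · (a⁸) by multiplying left to right and reducing via the relations at each step:
  (a²⁷) · a⁸ = a

Answer: a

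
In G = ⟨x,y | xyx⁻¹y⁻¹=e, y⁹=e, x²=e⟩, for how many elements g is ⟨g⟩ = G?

G is cyclic of order 18. An element generates G iff its order is 18, and a cyclic group of order 18 has exactly φ(18) = 6 such elements.

Answer: 6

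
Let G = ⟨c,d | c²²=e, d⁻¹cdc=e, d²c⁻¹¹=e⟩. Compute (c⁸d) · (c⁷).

Compute (c⁸d) · (c⁷) by multiplying left to right and reducing via the relations at each step:
  (c⁸d) · c⁷ = cd

Answer: cd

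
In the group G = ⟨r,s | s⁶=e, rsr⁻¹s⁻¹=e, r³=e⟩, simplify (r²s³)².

Compute successive powers of (r²s³), reducing at each step:
  (r²s³)²: (r²s³) · r² = rs³;   (rs³) · s³ = r

Answer: r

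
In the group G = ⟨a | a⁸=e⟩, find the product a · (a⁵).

Compute a · (a⁵) by multiplying left to right and reducing via the relations at each step:
  a · a⁵ = a⁶

Answer: a⁶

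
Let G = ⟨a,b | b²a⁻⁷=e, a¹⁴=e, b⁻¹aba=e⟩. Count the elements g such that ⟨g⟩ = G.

⟨g⟩ = G would require ord(g) = |G| = 28, but the maximum element order in G is 14 < 28. So G is not cyclic and no single element generates it: the count is 0.

Answer: 0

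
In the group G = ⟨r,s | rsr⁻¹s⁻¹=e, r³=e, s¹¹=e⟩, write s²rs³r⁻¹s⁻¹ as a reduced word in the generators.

Multiply left to right, reducing at each step:
  (s²) · r = rs²
  (rs²) · s³ = rs⁵
  (rs⁵) · r⁻¹ = s⁵
  (s⁵) · s⁻¹ = s⁴

Answer: s⁴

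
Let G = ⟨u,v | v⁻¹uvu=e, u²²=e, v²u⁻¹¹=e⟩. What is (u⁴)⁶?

Compute successive powers of (u⁴), reducing at each step:
  (u⁴)²: (u⁴) · u⁴ = u⁸
  (u⁴)³: (u⁸) · u⁴ = u¹²
  (u⁴)⁴: (u¹²) · u⁴ = u¹⁶
  (u⁴)⁵: (u¹⁶) · u⁴ = u²⁰
  (u⁴)⁶: (u²⁰) · u⁴ = u²

Answer: u²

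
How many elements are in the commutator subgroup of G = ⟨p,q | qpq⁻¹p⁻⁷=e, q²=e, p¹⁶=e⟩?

G' = [G, G] is generated by all commutators. The generator-pair commutators are: [p, q] = p¹⁰.
The subgroup they normally generate is {e, p², p⁴, p⁶, p⁸, p¹⁰, p¹², p¹⁴}, of order 8.
Check: |G/G'| = 32/8 = 4 is the order of the abelianisation.

Answer: 8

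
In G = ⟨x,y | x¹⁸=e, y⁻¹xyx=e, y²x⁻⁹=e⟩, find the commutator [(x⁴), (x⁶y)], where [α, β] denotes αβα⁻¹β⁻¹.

[(x⁴), (x⁶y)] = (x⁴)·(x⁶y)·(x⁴)⁻¹·(x⁶y)⁻¹.
  (x⁴) · (x⁶y) = xy⁻¹
  (xy⁻¹) · (x¹⁴) = x⁵y⁻¹
  (x⁵y⁻¹) · (x⁶y⁻¹) = x⁸

Answer: x⁸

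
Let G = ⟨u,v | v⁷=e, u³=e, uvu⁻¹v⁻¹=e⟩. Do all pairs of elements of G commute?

Each pair of generators commutes: u·v = uv = v·u. Since the generators pairwise commute, every element of G commutes with every other, so G is abelian.

Answer: Yes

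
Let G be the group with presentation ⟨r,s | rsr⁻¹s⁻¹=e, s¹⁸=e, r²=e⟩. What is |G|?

Enumerate words in the generators, reducing via the relations: the distinct elements are
  {e, r, s, rs, s², s³, s⁴, s⁵, s⁶, s⁷, s⁸, s⁹, rs², rs³, rs⁴, rs⁵, rs⁶, rs⁷, rs⁸, rs⁹, s¹², s¹³, s¹¹, s¹⁰, s¹⁴, s¹⁵, s¹⁶, s¹⁷, rs¹², rs¹³, rs¹¹, rs¹⁰, rs¹⁴, rs¹⁵, rs¹⁶, rs¹⁷}.
No further products give new elements, so |G| = 36.

Answer: 36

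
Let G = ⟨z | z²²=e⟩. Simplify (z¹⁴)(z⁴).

Compute (z¹⁴) · (z⁴) by multiplying left to right and reducing via the relations at each step:
  (z¹⁴) · z⁴ = z¹⁸

Answer: z¹⁸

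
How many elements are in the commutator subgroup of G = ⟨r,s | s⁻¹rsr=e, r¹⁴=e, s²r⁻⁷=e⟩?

G' = [G, G] is generated by all commutators. The generator-pair commutators are: [r, s] = r².
The subgroup they normally generate is {e, r², r⁴, r⁶, r⁸, r¹⁰, r¹²}, of order 7.
Check: |G/G'| = 28/7 = 4 is the order of the abelianisation.

Answer: 7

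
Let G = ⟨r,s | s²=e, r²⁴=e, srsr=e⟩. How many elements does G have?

Enumerate words in the generators, reducing via the relations: the distinct elements are
  {e, r, s, rs, r², r³, r⁴, r⁵, r⁶, r⁷, r⁸, r⁹, r²s, r²², r²³, r²¹, r²⁰, r³s, r¹², r¹³, r¹¹, r¹⁰, r¹⁴, r¹⁵, r¹⁶, r¹⁷, r¹⁸, r¹⁹, r⁴s, r⁵s, r⁶s, r⁷s, r⁸s, r⁹s, r²²s, r²³s, r²¹s, r²⁰s, r¹²s, r¹³s, r¹¹s, r¹⁰s, r¹⁴s, r¹⁵s, r¹⁶s, r¹⁷s, r¹⁸s, r¹⁹s}.
No further products give new elements, so |G| = 48.

Answer: 48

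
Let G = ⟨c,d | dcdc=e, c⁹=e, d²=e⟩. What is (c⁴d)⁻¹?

The order of (c⁴d) is 2 (smallest k with (c⁴d)ᵏ = e), so (c⁴d)⁻¹ = (c⁴d)¹ = c⁴d.
Check: (c⁴d) · (c⁴d) → (c⁴d) · c⁴ = d;   d · d = e, giving e as required.

Answer: c⁴d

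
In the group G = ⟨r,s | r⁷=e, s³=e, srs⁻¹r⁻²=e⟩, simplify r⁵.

Compute successive powers of r, reducing at each step:
  r²: r · r = r²
  r³: (r²) · r = r³
  r⁴: (r³) · r = r⁴
  r⁵: (r⁴) · r = r⁵

Answer: r⁵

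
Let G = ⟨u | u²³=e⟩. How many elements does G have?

G is generated by a single element, so G is cyclic. The relator gives u²³ = e and no smaller power is forced to be e, so the 23 powers {e, u, u², u³, u⁴, u⁵, u⁶, u⁷, u⁸, u⁹, u²², u²¹, u²⁰, u¹², u¹³, u¹¹, u¹⁰, u¹⁴, u¹⁵, u¹⁶, u¹⁷, u¹⁸, u¹⁹} are distinct. Hence |G| = 23.

Answer: 23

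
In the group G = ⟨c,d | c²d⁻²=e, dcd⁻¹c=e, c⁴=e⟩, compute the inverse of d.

The order of d is 4 (smallest k with dᵏ = e), so d⁻¹ = d³ = d⁻¹.
Check: d · (d⁻¹) → d · d⁻¹ = e, giving e as required.

Answer: d⁻¹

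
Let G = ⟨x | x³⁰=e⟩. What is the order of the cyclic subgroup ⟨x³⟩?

|⟨x³⟩| equals the order of x³. Compute successive powers until reaching e:
  (x³)¹ = x³, (x³)² = x⁶, (x³)³ = x⁹, (x³)⁴ = x¹², (x³)⁵ = x¹⁵, (x³)⁶ = x¹⁸, (x³)⁷ = x²¹, (x³)⁸ = x²⁴, (x³)⁹ = x²⁷, (x³)¹⁰ = e.
The smallest positive k with (x³)ᵏ = e is 10, so |⟨x³⟩| = 10.

Answer: 10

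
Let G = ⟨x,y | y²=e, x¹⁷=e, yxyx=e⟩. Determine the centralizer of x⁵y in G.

⟨x⁵y⟩ ⊆ C_G(x⁵y) since powers of x⁵y commute with x⁵y; so |C_G(x⁵y)| ≥ |⟨x⁵y⟩| = 2.
By orbit–stabilizer, |C_G(x⁵y)| = |G| / |conj. class of x⁵y| = 34 / 17 = 2.
The 2 elements commuting with x⁵y are {e, x⁵y}.

Answer: {e, x⁵y}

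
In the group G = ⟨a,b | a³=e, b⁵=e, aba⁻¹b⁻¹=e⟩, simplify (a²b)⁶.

Compute successive powers of (a²b), reducing at each step:
  (a²b)²: (a²b) · a² = ab;   (ab) · b = ab²
  (a²b)³: (ab²) · a² = b²;   (b²) · b = b³
  (a²b)⁴: (b³) · a² = a²b³;   (a²b³) · b = a²b⁴
  (a²b)⁵: (a²b⁴) · a² = ab⁴;   (ab⁴) · b = a
  (a²b)⁶: a · a² = e;   e · b = b

Answer: b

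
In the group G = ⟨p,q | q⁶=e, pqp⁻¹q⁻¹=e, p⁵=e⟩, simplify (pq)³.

Compute successive powers of (pq), reducing at each step:
  (pq)²: (pq) · p = p²q;   (p²q) · q = p²q²
  (pq)³: (p²q²) · p = p³q²;   (p³q²) · q = p³q³

Answer: p³q³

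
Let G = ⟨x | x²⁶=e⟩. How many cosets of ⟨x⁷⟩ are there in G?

First find ord(x⁷) by computing successive powers:
  (x⁷)¹ = x⁷, (x⁷)² = x¹⁴, (x⁷)³ = x²¹, (x⁷)⁴ = x², (x⁷)⁵ = x⁹, (x⁷)⁶ = x¹⁶, (x⁷)⁷ = x²³, (x⁷)⁸ = x⁴, (x⁷)⁹ = x¹¹, (x⁷)¹⁰ = x¹⁸, (x⁷)¹¹ = x²⁵, (x⁷)¹² = x⁶, (x⁷)¹³ = x¹³, (x⁷)¹⁴ = x²⁰, (x⁷)¹⁵ = x, (x⁷)¹⁶ = x⁸, (x⁷)¹⁷ = x¹⁵, (x⁷)¹⁸ = x²², (x⁷)¹⁹ = x³, (x⁷)²⁰ = x¹⁰, (x⁷)²¹ = x¹⁷, (x⁷)²² = x²⁴, (x⁷)²³ = x⁵, (x⁷)²⁴ = x¹², (x⁷)²⁵ = x¹⁹, (x⁷)²⁶ = e.
So |⟨x⁷⟩| = ord(x⁷) = 26. With |G| = 26, by Lagrange [G : ⟨x⁷⟩] = 26/26 = 1.

Answer: 1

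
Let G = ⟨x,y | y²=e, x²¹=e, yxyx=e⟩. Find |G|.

Enumerate words in the generators, reducing via the relations: the distinct elements are
  {e, x, y, xy, x², x³, x⁴, x⁵, x⁶, x⁷, x⁸, x⁹, x²y, x²⁰, x³y, x¹², x¹³, x¹¹, x¹⁰, x¹⁴, x¹⁵, x¹⁶, x¹⁷, x¹⁸, x¹⁹, x⁴y, x⁵y, x⁶y, x⁷y, x⁸y, x⁹y, x²⁰y, x¹²y, x¹³y, x¹¹y, x¹⁰y, x¹⁴y, x¹⁵y, x¹⁶y, x¹⁷y, x¹⁸y, x¹⁹y}.
No further products give new elements, so |G| = 42.

Answer: 42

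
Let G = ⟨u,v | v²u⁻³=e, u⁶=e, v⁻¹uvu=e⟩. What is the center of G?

An element z ∈ Z(G) iff z commutes with every generator.
For example u³ is central: (u³)·u = u⁴ = u·(u³); (u³)·v = v⁻¹ = v·(u³).
Whereas u ∉ Z(G) since u·v = uv ≠ u²v⁻¹ = v·u.
Checking each of the 12 elements this way gives Z(G) = {e, u³}, of order 2.

Answer: {e, u³}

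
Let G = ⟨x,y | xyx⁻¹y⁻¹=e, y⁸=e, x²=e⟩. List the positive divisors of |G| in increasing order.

|G| = 16 = 2⁴. By Lagrange's theorem the order of any subgroup divides 16; the divisors of 16 are 1, 2, 4, 8, 16.

Answer: 1, 2, 4, 8, 16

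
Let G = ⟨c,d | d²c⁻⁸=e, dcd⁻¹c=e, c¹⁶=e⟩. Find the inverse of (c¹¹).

The order of (c¹¹) is 16 (smallest k with (c¹¹)ᵏ = e), so (c¹¹)⁻¹ = (c¹¹)¹⁵ = c⁵.
Check: (c¹¹) · (c⁵) → (c¹¹) · c⁵ = e, giving e as required.

Answer: c⁵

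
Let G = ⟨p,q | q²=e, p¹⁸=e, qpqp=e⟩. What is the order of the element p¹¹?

Compute successive powers until reaching e:
  (p¹¹)¹ = p¹¹, (p¹¹)² = p⁴, (p¹¹)³ = p¹⁵, (p¹¹)⁴ = p⁸, (p¹¹)⁵ = p, (p¹¹)⁶ = p¹², (p¹¹)⁷ = p⁵, (p¹¹)⁸ = p¹⁶, (p¹¹)⁹ = p⁹, (p¹¹)¹⁰ = p², (p¹¹)¹¹ = p¹³, (p¹¹)¹² = p⁶, (p¹¹)¹³ = p¹⁷, (p¹¹)¹⁴ = p¹⁰, (p¹¹)¹⁵ = p³, (p¹¹)¹⁶ = p¹⁴, (p¹¹)¹⁷ = p⁷, (p¹¹)¹⁸ = e.
The smallest positive k with (p¹¹)ᵏ = e is 18.

Answer: 18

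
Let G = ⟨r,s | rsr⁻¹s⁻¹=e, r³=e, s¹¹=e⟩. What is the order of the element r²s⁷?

Compute successive powers until reaching e:
  (r²s⁷)¹ = r²s⁷, (r²s⁷)² = rs³, (r²s⁷)³ = s¹⁰, (r²s⁷)⁴ = r²s⁶, (r²s⁷)⁵ = rs², (r²s⁷)⁶ = s⁹, (r²s⁷)⁷ = r²s⁵, (r²s⁷)⁸ = rs, (r²s⁷)⁹ = s⁸, (r²s⁷)¹⁰ = r²s⁴, (r²s⁷)¹¹ = r, (r²s⁷)¹² = s⁷, (r²s⁷)¹³ = r²s³, (r²s⁷)¹⁴ = rs¹⁰, (r²s⁷)¹⁵ = s⁶, (r²s⁷)¹⁶ = r²s², (r²s⁷)¹⁷ = rs⁹, (r²s⁷)¹⁸ = s⁵, (r²s⁷)¹⁹ = r²s, (r²s⁷)²⁰ = rs⁸, (r²s⁷)²¹ = s⁴, (r²s⁷)²² = r², (r²s⁷)²³ = rs⁷, (r²s⁷)²⁴ = s³, (r²s⁷)²⁵ = r²s¹⁰, (r²s⁷)²⁶ = rs⁶, (r²s⁷)²⁷ = s², (r²s⁷)²⁸ = r²s⁹, (r²s⁷)²⁹ = rs⁵, (r²s⁷)³⁰ = s, (r²s⁷)³¹ = r²s⁸, (r²s⁷)³² = rs⁴, (r²s⁷)³³ = e.
The smallest positive k with (r²s⁷)ᵏ = e is 33.

Answer: 33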